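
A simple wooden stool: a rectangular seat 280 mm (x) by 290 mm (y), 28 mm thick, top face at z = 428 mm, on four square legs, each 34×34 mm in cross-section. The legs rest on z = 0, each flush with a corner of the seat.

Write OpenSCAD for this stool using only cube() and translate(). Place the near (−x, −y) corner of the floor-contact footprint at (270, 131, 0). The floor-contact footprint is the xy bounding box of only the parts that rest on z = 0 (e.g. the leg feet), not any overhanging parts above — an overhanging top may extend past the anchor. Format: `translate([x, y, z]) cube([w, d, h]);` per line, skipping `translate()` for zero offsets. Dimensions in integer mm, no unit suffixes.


translate([270, 131, 400]) cube([280, 290, 28]);
translate([270, 131, 0]) cube([34, 34, 400]);
translate([516, 131, 0]) cube([34, 34, 400]);
translate([270, 387, 0]) cube([34, 34, 400]);
translate([516, 387, 0]) cube([34, 34, 400]);


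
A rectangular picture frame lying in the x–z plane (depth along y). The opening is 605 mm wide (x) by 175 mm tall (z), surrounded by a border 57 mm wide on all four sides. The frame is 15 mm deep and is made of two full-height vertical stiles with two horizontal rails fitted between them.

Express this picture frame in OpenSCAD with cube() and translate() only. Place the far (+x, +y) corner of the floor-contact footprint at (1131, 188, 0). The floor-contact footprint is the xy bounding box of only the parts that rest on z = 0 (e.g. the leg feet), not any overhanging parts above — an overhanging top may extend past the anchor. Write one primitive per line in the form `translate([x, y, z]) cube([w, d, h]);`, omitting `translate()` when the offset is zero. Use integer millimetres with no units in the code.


translate([412, 173, 0]) cube([57, 15, 289]);
translate([1074, 173, 0]) cube([57, 15, 289]);
translate([469, 173, 0]) cube([605, 15, 57]);
translate([469, 173, 232]) cube([605, 15, 57]);


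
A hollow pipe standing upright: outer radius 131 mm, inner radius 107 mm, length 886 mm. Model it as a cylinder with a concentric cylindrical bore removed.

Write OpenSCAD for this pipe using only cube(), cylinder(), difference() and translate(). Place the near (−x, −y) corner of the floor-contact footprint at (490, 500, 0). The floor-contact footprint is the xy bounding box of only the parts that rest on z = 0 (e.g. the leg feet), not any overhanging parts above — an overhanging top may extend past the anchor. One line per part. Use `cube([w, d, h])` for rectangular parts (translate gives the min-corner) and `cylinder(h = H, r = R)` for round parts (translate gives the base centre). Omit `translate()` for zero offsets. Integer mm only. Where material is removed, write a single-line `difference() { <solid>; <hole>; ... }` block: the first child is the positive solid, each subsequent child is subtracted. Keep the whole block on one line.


difference() { translate([621, 631, 0]) cylinder(h = 886, r = 131); translate([621, 631, 0]) cylinder(h = 886, r = 107); }


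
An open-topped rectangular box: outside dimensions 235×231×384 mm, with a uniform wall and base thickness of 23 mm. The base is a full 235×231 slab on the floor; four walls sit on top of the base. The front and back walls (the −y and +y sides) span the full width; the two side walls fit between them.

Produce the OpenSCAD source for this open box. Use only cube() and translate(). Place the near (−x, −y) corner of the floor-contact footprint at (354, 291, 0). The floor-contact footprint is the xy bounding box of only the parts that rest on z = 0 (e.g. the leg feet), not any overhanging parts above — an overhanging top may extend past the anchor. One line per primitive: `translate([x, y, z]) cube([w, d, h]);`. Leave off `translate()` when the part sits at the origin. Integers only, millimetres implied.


translate([354, 291, 0]) cube([235, 231, 23]);
translate([354, 291, 23]) cube([235, 23, 361]);
translate([354, 499, 23]) cube([235, 23, 361]);
translate([354, 314, 23]) cube([23, 185, 361]);
translate([566, 314, 23]) cube([23, 185, 361]);


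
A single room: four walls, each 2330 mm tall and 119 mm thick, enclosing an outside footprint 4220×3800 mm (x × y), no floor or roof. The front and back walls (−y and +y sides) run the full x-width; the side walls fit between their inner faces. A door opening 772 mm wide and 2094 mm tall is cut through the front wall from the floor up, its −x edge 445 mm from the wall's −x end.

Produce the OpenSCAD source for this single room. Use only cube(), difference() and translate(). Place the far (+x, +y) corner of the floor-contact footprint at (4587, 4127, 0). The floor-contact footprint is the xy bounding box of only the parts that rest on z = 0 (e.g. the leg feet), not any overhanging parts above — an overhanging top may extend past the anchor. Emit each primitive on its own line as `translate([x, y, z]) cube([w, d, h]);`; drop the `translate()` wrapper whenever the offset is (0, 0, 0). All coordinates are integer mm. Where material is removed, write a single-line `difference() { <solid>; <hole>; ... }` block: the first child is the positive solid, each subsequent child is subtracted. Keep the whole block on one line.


difference() { translate([367, 327, 0]) cube([4220, 119, 2330]); translate([812, 327, 0]) cube([772, 119, 2094]); }
translate([367, 4008, 0]) cube([4220, 119, 2330]);
translate([367, 446, 0]) cube([119, 3562, 2330]);
translate([4468, 446, 0]) cube([119, 3562, 2330]);


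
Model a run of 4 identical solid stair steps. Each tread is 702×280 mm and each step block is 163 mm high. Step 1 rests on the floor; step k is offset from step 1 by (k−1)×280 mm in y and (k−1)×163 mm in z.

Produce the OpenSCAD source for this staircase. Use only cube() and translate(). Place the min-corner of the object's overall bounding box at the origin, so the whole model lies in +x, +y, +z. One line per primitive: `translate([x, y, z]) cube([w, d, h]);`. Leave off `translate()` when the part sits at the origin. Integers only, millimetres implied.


cube([702, 280, 163]);
translate([0, 280, 163]) cube([702, 280, 163]);
translate([0, 560, 326]) cube([702, 280, 163]);
translate([0, 840, 489]) cube([702, 280, 163]);


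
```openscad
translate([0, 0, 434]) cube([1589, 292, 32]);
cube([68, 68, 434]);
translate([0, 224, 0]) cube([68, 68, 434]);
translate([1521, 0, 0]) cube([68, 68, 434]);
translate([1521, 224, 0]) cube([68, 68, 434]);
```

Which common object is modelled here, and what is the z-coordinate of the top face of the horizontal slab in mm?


A bench. The seat-top height is 466 mm.

A long slab on four corner posts — a bench. The slab sits at z = 434 with thickness 32, so the top is 434 + 32 = 466 mm.


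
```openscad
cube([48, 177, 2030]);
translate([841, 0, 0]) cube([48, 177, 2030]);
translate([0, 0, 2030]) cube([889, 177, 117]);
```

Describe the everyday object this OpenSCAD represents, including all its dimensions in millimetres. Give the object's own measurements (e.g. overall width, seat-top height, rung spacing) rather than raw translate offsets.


A door frame. The clear opening is 793 mm wide and 2030 mm high. Two 48 mm wide jambs, 177 mm deep, stand either side of the opening from the floor to the top of the opening. A 117 mm thick head sits across the top of both jambs, spanning the full outside width of the frame.


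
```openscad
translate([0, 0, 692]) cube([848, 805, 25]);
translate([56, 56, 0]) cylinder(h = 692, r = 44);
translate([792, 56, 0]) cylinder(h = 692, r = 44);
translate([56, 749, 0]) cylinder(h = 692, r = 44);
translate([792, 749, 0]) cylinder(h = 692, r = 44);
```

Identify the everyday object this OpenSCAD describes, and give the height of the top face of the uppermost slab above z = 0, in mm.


A table. The table height is 717 mm.

A 848×805×25 slab sits at z = 692 on four Ø88 mm round legs — a table. The top surface is at 692 + 25 = 717 mm.


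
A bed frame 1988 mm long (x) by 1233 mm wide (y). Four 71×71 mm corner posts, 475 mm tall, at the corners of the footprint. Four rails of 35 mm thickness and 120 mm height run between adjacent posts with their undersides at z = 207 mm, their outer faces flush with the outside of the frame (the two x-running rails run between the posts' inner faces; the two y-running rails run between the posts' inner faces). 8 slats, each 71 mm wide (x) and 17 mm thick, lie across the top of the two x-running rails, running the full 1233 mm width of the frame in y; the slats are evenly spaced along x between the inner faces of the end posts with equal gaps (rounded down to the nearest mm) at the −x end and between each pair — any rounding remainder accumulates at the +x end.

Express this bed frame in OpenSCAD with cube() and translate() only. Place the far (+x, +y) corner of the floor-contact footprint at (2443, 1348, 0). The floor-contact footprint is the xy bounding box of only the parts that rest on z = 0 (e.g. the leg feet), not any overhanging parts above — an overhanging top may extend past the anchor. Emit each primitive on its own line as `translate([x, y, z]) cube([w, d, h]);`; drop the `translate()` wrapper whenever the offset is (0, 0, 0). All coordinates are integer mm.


translate([455, 115, 0]) cube([71, 71, 475]);
translate([455, 1277, 0]) cube([71, 71, 475]);
translate([2372, 115, 0]) cube([71, 71, 475]);
translate([2372, 1277, 0]) cube([71, 71, 475]);
translate([526, 115, 207]) cube([1846, 35, 120]);
translate([526, 1313, 207]) cube([1846, 35, 120]);
translate([455, 186, 207]) cube([35, 1091, 120]);
translate([2408, 186, 207]) cube([35, 1091, 120]);
translate([668, 115, 327]) cube([71, 1233, 17]);
translate([881, 115, 327]) cube([71, 1233, 17]);
translate([1094, 115, 327]) cube([71, 1233, 17]);
translate([1307, 115, 327]) cube([71, 1233, 17]);
translate([1520, 115, 327]) cube([71, 1233, 17]);
translate([1733, 115, 327]) cube([71, 1233, 17]);
translate([1946, 115, 327]) cube([71, 1233, 17]);
translate([2159, 115, 327]) cube([71, 1233, 17]);


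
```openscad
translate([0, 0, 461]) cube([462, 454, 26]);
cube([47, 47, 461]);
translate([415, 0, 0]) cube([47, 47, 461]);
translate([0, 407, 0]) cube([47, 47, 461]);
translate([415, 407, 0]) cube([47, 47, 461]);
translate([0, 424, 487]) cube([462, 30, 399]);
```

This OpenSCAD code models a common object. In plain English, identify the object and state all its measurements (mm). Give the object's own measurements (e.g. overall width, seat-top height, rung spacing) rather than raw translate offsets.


A chair. The seat is a 462×454×26 mm slab with its top at z = 487 mm, on four 47×47 mm corner legs (flush with the seat edges, standing on z = 0). A flat backrest 30 mm thick, 399 mm tall, spans the full seat width and rises from the seat top along its +y edge, rear face flush with the rear of the seat.


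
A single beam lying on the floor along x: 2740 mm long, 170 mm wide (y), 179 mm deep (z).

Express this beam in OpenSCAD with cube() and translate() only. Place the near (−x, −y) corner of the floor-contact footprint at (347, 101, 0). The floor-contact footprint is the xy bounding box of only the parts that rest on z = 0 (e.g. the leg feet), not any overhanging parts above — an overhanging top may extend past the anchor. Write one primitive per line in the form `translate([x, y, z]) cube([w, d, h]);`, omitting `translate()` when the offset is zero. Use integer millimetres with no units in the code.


translate([347, 101, 0]) cube([2740, 170, 179]);


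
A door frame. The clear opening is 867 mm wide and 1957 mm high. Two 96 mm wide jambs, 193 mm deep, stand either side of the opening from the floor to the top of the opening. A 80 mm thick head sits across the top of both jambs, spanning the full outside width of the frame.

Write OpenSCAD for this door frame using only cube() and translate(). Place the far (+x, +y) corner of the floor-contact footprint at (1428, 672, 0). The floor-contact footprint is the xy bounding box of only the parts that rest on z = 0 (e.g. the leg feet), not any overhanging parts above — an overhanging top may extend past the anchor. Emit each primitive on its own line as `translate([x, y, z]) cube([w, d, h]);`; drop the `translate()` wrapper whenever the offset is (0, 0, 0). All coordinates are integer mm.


translate([369, 479, 0]) cube([96, 193, 1957]);
translate([1332, 479, 0]) cube([96, 193, 1957]);
translate([369, 479, 1957]) cube([1059, 193, 80]);


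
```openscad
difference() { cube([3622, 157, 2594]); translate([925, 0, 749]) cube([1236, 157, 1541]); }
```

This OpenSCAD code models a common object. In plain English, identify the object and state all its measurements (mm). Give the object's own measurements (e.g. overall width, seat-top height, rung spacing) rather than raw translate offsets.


A wall 3622 mm long (x), 157 mm thick (y), 2594 mm tall, with a rectangular window opening cut through it. The opening is 1236 mm wide and 1541 mm tall; its sill is at z = 749 mm and its near (−x) edge is 925 mm from the wall's −x end. The opening passes through the full wall thickness.


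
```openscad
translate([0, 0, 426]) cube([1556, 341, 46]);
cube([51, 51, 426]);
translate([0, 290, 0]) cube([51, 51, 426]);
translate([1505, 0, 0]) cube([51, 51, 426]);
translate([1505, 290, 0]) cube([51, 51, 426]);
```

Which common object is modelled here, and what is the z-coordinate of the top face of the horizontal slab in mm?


A bench. The seat-top height is 472 mm.

A long slab on four corner posts — a bench. The slab sits at z = 426 with thickness 46, so the top is 426 + 46 = 472 mm.


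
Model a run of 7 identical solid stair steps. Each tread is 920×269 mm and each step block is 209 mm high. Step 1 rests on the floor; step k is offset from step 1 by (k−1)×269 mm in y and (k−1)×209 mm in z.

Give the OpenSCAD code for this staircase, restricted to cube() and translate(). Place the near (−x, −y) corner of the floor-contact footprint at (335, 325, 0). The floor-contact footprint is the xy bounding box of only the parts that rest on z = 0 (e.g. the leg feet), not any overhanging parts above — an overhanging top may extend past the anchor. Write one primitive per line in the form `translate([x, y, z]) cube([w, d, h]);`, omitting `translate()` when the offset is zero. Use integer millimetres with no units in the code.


translate([335, 325, 0]) cube([920, 269, 209]);
translate([335, 594, 209]) cube([920, 269, 209]);
translate([335, 863, 418]) cube([920, 269, 209]);
translate([335, 1132, 627]) cube([920, 269, 209]);
translate([335, 1401, 836]) cube([920, 269, 209]);
translate([335, 1670, 1045]) cube([920, 269, 209]);
translate([335, 1939, 1254]) cube([920, 269, 209]);


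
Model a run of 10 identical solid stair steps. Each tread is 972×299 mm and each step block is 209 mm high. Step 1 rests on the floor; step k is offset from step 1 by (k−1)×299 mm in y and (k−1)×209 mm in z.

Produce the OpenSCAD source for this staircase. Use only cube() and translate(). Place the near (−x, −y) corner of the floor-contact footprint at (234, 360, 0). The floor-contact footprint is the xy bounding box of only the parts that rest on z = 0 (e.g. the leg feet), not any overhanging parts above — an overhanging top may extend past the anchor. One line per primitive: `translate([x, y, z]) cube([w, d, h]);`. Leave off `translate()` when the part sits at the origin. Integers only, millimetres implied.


translate([234, 360, 0]) cube([972, 299, 209]);
translate([234, 659, 209]) cube([972, 299, 209]);
translate([234, 958, 418]) cube([972, 299, 209]);
translate([234, 1257, 627]) cube([972, 299, 209]);
translate([234, 1556, 836]) cube([972, 299, 209]);
translate([234, 1855, 1045]) cube([972, 299, 209]);
translate([234, 2154, 1254]) cube([972, 299, 209]);
translate([234, 2453, 1463]) cube([972, 299, 209]);
translate([234, 2752, 1672]) cube([972, 299, 209]);
translate([234, 3051, 1881]) cube([972, 299, 209]);


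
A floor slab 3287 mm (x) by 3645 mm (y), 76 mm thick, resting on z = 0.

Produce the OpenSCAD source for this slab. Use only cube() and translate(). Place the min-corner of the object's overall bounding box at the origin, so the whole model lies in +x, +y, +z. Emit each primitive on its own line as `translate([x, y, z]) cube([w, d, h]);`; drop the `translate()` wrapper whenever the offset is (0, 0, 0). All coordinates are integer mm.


cube([3287, 3645, 76]);


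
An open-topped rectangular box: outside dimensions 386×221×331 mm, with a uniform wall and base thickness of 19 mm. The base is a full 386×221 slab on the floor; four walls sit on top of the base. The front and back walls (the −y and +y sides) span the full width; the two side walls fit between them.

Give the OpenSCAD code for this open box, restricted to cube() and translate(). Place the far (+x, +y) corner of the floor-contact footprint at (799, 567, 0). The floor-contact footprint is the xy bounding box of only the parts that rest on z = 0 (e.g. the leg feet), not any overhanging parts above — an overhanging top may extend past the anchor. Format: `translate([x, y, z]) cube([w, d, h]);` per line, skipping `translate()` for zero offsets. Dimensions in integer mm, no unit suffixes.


translate([413, 346, 0]) cube([386, 221, 19]);
translate([413, 346, 19]) cube([386, 19, 312]);
translate([413, 548, 19]) cube([386, 19, 312]);
translate([413, 365, 19]) cube([19, 183, 312]);
translate([780, 365, 19]) cube([19, 183, 312]);


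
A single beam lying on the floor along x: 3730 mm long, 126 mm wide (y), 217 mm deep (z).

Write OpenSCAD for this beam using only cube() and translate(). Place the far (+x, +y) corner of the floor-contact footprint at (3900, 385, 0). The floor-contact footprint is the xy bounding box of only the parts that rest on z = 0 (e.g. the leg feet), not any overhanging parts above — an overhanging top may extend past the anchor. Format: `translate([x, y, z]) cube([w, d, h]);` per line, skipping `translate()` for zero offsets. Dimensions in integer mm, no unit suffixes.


translate([170, 259, 0]) cube([3730, 126, 217]);


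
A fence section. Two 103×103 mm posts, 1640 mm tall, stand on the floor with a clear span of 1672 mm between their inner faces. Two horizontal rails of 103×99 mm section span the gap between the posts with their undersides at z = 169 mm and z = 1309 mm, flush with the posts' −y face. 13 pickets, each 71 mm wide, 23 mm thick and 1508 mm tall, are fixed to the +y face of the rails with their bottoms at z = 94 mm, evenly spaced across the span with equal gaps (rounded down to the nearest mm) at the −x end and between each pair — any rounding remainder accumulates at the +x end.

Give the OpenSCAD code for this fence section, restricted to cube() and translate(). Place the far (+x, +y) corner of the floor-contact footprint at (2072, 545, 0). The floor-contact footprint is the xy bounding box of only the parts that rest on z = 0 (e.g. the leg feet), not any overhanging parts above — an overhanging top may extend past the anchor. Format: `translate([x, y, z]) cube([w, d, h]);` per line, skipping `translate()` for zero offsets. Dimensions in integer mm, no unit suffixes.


translate([194, 442, 0]) cube([103, 103, 1640]);
translate([1969, 442, 0]) cube([103, 103, 1640]);
translate([297, 442, 169]) cube([1672, 103, 99]);
translate([297, 442, 1309]) cube([1672, 103, 99]);
translate([350, 545, 94]) cube([71, 23, 1508]);
translate([474, 545, 94]) cube([71, 23, 1508]);
translate([598, 545, 94]) cube([71, 23, 1508]);
translate([722, 545, 94]) cube([71, 23, 1508]);
translate([846, 545, 94]) cube([71, 23, 1508]);
translate([970, 545, 94]) cube([71, 23, 1508]);
translate([1094, 545, 94]) cube([71, 23, 1508]);
translate([1218, 545, 94]) cube([71, 23, 1508]);
translate([1342, 545, 94]) cube([71, 23, 1508]);
translate([1466, 545, 94]) cube([71, 23, 1508]);
translate([1590, 545, 94]) cube([71, 23, 1508]);
translate([1714, 545, 94]) cube([71, 23, 1508]);
translate([1838, 545, 94]) cube([71, 23, 1508]);


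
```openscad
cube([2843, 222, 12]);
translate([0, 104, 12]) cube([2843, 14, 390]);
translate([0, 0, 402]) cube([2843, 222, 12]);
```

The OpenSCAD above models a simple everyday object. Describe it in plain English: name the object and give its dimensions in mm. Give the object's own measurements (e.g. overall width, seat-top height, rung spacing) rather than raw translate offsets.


An I-beam lying along x, 2843 mm long. Overall section height 414 mm. Two flanges 222 mm wide (y) and 12 mm thick, one on the floor and one at the top; a web 14 mm thick runs between them, centred on the flange width.


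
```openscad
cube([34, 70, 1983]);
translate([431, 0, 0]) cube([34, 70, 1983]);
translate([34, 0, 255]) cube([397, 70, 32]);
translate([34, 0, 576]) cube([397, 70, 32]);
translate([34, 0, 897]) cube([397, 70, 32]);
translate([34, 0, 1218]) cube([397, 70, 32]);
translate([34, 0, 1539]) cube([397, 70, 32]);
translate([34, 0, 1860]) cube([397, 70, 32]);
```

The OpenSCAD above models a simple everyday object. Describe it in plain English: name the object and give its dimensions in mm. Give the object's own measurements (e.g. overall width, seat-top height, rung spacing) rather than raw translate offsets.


A straight ladder. Two 34×70 mm vertical rails, 1983 mm tall, stand 465 mm apart (outside-to-outside) with their front faces coplanar on the −y side. 6 rungs, each 70 mm deep and 32 mm tall, span between the inner faces of the rails, front faces flush with the rails. The lowest rung's underside is at z = 255 mm and rungs are spaced 321 mm apart (underside to underside).


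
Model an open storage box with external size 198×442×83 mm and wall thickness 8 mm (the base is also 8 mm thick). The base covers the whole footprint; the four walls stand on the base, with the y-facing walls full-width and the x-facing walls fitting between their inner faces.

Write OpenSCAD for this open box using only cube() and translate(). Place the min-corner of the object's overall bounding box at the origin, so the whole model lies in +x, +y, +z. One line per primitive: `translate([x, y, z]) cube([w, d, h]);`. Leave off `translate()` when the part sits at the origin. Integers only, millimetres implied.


cube([198, 442, 8]);
translate([0, 0, 8]) cube([198, 8, 75]);
translate([0, 434, 8]) cube([198, 8, 75]);
translate([0, 8, 8]) cube([8, 426, 75]);
translate([190, 8, 8]) cube([8, 426, 75]);


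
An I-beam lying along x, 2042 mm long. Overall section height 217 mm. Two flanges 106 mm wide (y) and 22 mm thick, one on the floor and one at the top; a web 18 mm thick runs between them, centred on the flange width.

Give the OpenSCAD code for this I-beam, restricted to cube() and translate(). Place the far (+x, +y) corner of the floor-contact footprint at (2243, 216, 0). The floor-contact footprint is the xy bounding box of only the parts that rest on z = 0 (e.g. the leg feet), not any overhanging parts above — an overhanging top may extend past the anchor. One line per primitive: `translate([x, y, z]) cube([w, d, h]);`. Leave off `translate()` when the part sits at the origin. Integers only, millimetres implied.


translate([201, 110, 0]) cube([2042, 106, 22]);
translate([201, 154, 22]) cube([2042, 18, 173]);
translate([201, 110, 195]) cube([2042, 106, 22]);


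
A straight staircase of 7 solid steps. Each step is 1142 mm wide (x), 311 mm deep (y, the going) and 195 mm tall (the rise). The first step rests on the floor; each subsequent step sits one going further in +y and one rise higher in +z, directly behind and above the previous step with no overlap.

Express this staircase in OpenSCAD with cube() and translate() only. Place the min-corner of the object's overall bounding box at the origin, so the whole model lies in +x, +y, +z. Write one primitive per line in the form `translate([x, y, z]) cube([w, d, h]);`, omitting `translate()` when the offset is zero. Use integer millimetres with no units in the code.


cube([1142, 311, 195]);
translate([0, 311, 195]) cube([1142, 311, 195]);
translate([0, 622, 390]) cube([1142, 311, 195]);
translate([0, 933, 585]) cube([1142, 311, 195]);
translate([0, 1244, 780]) cube([1142, 311, 195]);
translate([0, 1555, 975]) cube([1142, 311, 195]);
translate([0, 1866, 1170]) cube([1142, 311, 195]);


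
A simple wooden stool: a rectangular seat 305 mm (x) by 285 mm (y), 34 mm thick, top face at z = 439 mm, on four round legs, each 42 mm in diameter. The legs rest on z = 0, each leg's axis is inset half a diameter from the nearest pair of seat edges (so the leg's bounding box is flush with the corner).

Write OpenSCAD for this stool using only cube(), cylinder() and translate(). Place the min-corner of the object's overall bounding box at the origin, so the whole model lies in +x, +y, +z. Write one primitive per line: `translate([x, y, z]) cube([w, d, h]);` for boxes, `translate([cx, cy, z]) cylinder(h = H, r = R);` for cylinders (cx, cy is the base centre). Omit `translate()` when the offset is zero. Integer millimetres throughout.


// leg_h = 439 - 34 = 405
translate([0, 0, 405]) cube([305, 285, 34]);
translate([21, 21, 0]) cylinder(h = 405, r = 21);
translate([284, 21, 0]) cylinder(h = 405, r = 21);
translate([21, 264, 0]) cylinder(h = 405, r = 21);
translate([284, 264, 0]) cylinder(h = 405, r = 21);


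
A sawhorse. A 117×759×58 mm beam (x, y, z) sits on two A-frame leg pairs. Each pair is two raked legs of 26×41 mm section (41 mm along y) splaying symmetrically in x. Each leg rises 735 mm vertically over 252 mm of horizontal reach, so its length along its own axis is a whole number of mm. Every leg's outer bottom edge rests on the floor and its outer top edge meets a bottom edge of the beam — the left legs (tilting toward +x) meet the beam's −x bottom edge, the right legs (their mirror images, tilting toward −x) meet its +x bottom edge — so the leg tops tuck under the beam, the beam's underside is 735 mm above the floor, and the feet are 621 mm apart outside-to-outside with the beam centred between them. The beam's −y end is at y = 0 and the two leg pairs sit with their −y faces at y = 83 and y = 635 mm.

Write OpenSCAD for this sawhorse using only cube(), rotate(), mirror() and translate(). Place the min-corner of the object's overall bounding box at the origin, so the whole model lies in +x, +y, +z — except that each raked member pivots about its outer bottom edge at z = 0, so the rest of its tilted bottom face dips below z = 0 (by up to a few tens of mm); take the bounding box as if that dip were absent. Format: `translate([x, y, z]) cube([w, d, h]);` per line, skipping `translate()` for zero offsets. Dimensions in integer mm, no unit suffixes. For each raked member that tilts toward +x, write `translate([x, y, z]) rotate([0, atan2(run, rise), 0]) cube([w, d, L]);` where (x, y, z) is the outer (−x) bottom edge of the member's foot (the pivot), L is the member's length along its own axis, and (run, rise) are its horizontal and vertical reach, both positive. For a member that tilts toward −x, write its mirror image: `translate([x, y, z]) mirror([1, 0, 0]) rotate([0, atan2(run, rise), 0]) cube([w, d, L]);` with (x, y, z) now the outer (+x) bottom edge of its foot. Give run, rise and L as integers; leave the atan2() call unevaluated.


// leg length = √(252² + 735²) = 777
// right-leg outer foot x = 2·252 + 117 = 621
// beam min-corner = (252, 0, 735)
translate([252, 0, 735]) cube([117, 759, 58]);
translate([0, 83, 0]) rotate([0, atan2(252, 735), 0]) cube([26, 41, 777]);
translate([621, 83, 0]) mirror([1, 0, 0]) rotate([0, atan2(252, 735), 0]) cube([26, 41, 777]);
translate([0, 635, 0]) rotate([0, atan2(252, 735), 0]) cube([26, 41, 777]);
translate([621, 635, 0]) mirror([1, 0, 0]) rotate([0, atan2(252, 735), 0]) cube([26, 41, 777]);


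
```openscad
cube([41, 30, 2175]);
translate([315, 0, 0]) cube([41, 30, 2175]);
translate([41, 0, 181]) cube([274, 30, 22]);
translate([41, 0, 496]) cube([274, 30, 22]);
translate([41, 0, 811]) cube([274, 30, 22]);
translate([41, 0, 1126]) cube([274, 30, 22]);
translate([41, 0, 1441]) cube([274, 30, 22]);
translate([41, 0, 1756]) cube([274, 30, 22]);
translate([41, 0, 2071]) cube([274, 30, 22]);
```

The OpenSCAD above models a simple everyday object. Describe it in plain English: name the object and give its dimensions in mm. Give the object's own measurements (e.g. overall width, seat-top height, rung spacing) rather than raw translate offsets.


A straight ladder. Two 41×30 mm vertical rails, 2175 mm tall, stand 356 mm apart (outside-to-outside) with their front faces coplanar on the −y side. 7 rungs, each 30 mm deep and 22 mm tall, span between the inner faces of the rails, front faces flush with the rails. The lowest rung's underside is at z = 181 mm and rungs are spaced 315 mm apart (underside to underside).


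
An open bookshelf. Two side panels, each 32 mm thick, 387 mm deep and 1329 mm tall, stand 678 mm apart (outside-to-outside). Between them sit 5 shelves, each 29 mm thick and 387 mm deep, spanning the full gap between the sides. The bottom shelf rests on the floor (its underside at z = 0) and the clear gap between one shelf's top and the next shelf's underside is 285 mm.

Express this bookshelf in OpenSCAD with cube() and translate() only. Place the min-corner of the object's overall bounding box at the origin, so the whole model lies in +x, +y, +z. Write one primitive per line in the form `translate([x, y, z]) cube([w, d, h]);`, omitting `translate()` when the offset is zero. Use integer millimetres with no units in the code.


cube([32, 387, 1329]);
translate([646, 0, 0]) cube([32, 387, 1329]);
translate([32, 0, 0]) cube([614, 387, 29]);
translate([32, 0, 314]) cube([614, 387, 29]);
translate([32, 0, 628]) cube([614, 387, 29]);
translate([32, 0, 942]) cube([614, 387, 29]);
translate([32, 0, 1256]) cube([614, 387, 29]);


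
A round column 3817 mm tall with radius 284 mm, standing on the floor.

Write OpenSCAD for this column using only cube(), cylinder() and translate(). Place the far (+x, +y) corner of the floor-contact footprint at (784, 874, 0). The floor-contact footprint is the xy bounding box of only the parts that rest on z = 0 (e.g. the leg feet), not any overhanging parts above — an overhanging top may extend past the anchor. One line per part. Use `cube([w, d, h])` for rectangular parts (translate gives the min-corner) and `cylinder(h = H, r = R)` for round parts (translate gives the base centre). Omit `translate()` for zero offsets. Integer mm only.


translate([500, 590, 0]) cylinder(h = 3817, r = 284);


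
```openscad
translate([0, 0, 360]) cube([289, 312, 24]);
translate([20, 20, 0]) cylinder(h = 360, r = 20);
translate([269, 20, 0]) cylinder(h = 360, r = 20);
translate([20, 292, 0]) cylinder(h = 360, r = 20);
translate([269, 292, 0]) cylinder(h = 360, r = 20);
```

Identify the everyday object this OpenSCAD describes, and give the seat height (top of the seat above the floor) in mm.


A stool. The seat height is 384 mm.

A 289×312×24 slab at z = 360 on four corner cylinders — a stool. The seat top is 360 + 24 = 384 mm.


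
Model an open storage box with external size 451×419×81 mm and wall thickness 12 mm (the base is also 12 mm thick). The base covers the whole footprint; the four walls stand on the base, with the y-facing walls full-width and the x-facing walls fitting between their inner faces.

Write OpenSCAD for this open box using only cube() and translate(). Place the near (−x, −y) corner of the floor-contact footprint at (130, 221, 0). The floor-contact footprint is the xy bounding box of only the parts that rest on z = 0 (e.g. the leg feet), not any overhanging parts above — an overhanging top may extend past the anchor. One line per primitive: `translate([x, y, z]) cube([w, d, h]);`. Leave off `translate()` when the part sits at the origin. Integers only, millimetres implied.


translate([130, 221, 0]) cube([451, 419, 12]);
translate([130, 221, 12]) cube([451, 12, 69]);
translate([130, 628, 12]) cube([451, 12, 69]);
translate([130, 233, 12]) cube([12, 395, 69]);
translate([569, 233, 12]) cube([12, 395, 69]);


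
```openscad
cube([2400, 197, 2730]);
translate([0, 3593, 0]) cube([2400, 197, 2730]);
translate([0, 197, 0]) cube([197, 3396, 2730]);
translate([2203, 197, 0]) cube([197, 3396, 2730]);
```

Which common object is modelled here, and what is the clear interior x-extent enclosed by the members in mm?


A house (or room) frame. The interior width is 2006 mm.

Four 2730 mm walls enclosing a rectangle with no floor or roof — a room or house frame. Outside width is 2400 mm and wall thickness is 197 mm, so the interior width is 2400 − 2 × 197 = 2006 mm.


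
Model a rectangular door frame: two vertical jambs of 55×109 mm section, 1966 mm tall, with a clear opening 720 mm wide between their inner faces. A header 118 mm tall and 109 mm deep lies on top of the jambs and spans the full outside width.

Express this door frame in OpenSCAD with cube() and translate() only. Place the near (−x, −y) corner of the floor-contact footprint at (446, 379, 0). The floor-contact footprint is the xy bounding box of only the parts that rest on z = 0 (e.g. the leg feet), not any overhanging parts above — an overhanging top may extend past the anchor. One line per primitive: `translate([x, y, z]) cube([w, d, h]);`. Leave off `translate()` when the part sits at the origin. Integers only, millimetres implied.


translate([446, 379, 0]) cube([55, 109, 1966]);
translate([1221, 379, 0]) cube([55, 109, 1966]);
translate([446, 379, 1966]) cube([830, 109, 118]);


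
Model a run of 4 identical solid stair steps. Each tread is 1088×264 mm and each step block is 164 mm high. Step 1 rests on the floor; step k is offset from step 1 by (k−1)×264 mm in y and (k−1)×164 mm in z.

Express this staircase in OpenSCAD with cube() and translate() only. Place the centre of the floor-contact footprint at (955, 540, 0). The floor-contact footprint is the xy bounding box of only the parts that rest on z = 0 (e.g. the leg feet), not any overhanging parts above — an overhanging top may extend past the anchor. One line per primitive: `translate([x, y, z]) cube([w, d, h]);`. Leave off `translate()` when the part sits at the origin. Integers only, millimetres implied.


translate([411, 408, 0]) cube([1088, 264, 164]);
translate([411, 672, 164]) cube([1088, 264, 164]);
translate([411, 936, 328]) cube([1088, 264, 164]);
translate([411, 1200, 492]) cube([1088, 264, 164]);


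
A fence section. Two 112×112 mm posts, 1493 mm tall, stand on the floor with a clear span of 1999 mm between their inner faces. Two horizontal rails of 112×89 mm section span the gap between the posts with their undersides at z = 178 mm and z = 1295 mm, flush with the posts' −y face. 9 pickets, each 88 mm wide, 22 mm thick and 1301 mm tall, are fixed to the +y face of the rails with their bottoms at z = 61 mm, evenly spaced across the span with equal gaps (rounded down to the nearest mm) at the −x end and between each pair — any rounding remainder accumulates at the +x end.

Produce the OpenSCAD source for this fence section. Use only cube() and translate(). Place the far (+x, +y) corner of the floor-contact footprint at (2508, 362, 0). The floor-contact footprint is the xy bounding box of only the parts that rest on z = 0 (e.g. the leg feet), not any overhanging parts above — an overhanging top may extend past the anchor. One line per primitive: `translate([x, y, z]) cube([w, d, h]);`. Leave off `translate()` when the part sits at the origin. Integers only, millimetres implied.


translate([285, 250, 0]) cube([112, 112, 1493]);
translate([2396, 250, 0]) cube([112, 112, 1493]);
translate([397, 250, 178]) cube([1999, 112, 89]);
translate([397, 250, 1295]) cube([1999, 112, 89]);
translate([517, 362, 61]) cube([88, 22, 1301]);
translate([725, 362, 61]) cube([88, 22, 1301]);
translate([933, 362, 61]) cube([88, 22, 1301]);
translate([1141, 362, 61]) cube([88, 22, 1301]);
translate([1349, 362, 61]) cube([88, 22, 1301]);
translate([1557, 362, 61]) cube([88, 22, 1301]);
translate([1765, 362, 61]) cube([88, 22, 1301]);
translate([1973, 362, 61]) cube([88, 22, 1301]);
translate([2181, 362, 61]) cube([88, 22, 1301]);


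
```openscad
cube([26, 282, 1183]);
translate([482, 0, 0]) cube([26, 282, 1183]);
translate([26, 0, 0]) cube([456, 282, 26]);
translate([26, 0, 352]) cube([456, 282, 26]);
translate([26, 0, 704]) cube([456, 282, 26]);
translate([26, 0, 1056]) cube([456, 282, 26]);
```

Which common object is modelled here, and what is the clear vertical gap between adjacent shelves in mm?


A bookshelf. The clear shelf gap is 326 mm.

Two tall side panels with 4 horizontal boards between them — a bookshelf. The first two shelf undersides are at z = 0 and z = 352; with shelf thickness 26, the clear gap is 352 − 0 − 26 = 326 mm.


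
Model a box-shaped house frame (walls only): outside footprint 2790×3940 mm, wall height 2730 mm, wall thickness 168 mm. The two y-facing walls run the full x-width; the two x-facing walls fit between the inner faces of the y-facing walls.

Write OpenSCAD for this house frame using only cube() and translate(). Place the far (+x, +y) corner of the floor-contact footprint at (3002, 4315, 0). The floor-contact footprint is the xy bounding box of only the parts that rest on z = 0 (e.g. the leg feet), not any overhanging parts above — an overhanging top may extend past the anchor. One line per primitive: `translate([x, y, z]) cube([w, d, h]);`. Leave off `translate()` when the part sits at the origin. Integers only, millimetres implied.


translate([212, 375, 0]) cube([2790, 168, 2730]);
translate([212, 4147, 0]) cube([2790, 168, 2730]);
translate([212, 543, 0]) cube([168, 3604, 2730]);
translate([2834, 543, 0]) cube([168, 3604, 2730]);


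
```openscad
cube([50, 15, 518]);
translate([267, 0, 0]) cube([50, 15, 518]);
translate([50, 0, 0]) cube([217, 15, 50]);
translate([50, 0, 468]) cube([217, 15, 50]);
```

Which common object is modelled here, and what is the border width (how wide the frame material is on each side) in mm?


A picture frame. The border width is 50 mm.

Four thin pieces enclosing a rectangular opening — a picture frame. The two full-height stiles are 518 mm tall; the top rail sits at z = 468 and is 50 mm tall, so the border above the opening is 518 − 468 = 50 mm, matching the stile x-width.


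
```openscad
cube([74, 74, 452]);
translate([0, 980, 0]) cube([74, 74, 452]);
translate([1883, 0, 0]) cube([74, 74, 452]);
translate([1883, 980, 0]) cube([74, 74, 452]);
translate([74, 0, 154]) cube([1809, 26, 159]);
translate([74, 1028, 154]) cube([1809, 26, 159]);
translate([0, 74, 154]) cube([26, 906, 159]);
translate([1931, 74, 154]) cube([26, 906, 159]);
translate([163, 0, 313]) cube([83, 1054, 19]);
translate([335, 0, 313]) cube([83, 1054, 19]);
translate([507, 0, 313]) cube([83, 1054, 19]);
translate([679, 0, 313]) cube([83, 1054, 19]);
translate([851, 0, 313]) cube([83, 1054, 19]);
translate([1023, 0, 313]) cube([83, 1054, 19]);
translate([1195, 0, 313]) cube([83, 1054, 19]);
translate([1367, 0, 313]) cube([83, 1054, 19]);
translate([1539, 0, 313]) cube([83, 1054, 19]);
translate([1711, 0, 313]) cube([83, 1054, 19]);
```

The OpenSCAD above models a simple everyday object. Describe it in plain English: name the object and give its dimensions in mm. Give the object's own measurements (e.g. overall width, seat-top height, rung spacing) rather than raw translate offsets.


A bed frame 1957 mm long (x) by 1054 mm wide (y). Four 74×74 mm corner posts, 452 mm tall, at the corners of the footprint. Four rails of 26 mm thickness and 159 mm height run between adjacent posts with their undersides at z = 154 mm, their outer faces flush with the outside of the frame (the two x-running rails run between the posts' inner faces; the two y-running rails run between the posts' inner faces). 10 slats, each 83 mm wide (x) and 19 mm thick, lie across the top of the two x-running rails, running the full 1054 mm width of the frame in y; along x they sit between the end posts with a 89 mm gap after the −x posts and between neighbouring slats and before the +x posts.


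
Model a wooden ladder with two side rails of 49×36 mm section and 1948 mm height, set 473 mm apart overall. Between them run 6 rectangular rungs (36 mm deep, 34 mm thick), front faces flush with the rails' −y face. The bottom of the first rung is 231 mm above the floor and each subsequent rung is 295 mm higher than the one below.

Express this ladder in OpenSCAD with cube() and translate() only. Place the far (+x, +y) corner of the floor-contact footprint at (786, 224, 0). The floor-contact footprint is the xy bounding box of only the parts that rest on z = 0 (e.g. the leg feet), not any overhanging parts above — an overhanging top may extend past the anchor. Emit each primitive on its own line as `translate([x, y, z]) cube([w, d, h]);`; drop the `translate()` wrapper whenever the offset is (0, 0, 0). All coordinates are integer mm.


translate([313, 188, 0]) cube([49, 36, 1948]);
translate([737, 188, 0]) cube([49, 36, 1948]);
translate([362, 188, 231]) cube([375, 36, 34]);
translate([362, 188, 526]) cube([375, 36, 34]);
translate([362, 188, 821]) cube([375, 36, 34]);
translate([362, 188, 1116]) cube([375, 36, 34]);
translate([362, 188, 1411]) cube([375, 36, 34]);
translate([362, 188, 1706]) cube([375, 36, 34]);
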